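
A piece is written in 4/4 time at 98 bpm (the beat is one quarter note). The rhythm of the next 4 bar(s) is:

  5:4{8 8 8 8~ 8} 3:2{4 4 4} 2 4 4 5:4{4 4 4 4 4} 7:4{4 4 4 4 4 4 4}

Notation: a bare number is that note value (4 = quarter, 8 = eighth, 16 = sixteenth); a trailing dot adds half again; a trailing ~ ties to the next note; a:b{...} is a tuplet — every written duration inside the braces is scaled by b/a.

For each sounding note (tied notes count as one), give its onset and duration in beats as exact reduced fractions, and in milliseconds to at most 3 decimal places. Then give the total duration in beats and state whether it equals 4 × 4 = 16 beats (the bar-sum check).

1) 0.0ms=0b +244.898ms=2/5b
2) 244.898ms=2/5b +244.898ms=2/5b
3) 489.796ms=4/5b +244.898ms=2/5b
4) 734.694ms=6/5b +489.796ms=4/5b
5) 1224.49ms=2b +408.163ms=2/3b
6) 1632.653ms=8/3b +408.163ms=2/3b
7) 2040.816ms=10/3b +408.163ms=2/3b
8) 2448.98ms=4b +1224.49ms=2b
9) 3673.469ms=6b +612.245ms=1b
10) 4285.714ms=7b +612.245ms=1b
11) 4897.959ms=8b +489.796ms=4/5b
12) 5387.755ms=44/5b +489.796ms=4/5b
13) 5877.551ms=48/5b +489.796ms=4/5b
14) 6367.347ms=52/5b +489.796ms=4/5b
15) 6857.143ms=56/5b +489.796ms=4/5b
16) 7346.939ms=12b +349.854ms=4/7b
17) 7696.793ms=88/7b +349.854ms=4/7b
18) 8046.647ms=92/7b +349.854ms=4/7b
19) 8396.501ms=96/7b +349.854ms=4/7b
20) 8746.356ms=100/7b +349.854ms=4/7b
21) 9096.21ms=104/7b +349.854ms=4/7b
22) 9446.064ms=108/7b +349.854ms=4/7b
Σ=16b of 16 (98bpm 4/4) — PASS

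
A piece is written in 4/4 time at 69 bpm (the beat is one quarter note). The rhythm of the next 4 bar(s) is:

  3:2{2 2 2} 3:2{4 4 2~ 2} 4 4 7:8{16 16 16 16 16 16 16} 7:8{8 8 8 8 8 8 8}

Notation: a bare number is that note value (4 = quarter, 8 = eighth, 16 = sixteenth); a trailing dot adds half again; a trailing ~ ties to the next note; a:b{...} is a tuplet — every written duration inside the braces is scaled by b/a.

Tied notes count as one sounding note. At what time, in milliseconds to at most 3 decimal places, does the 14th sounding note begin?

note 14 onset = 80/7b = 9937.888ms

1. 0.0ms @ 0 + 1159.42ms (4/3)
2. 1159.42ms @ 4/3 + 1159.42ms (4/3)
3. 2318.841ms @ 8/3 + 1159.42ms (4/3)
4. 3478.261ms @ 4 + 579.71ms (2/3)
5. 4057.971ms @ 14/3 + 579.71ms (2/3)
6. 4637.681ms @ 16/3 + 2318.841ms (8/3)
7. 6956.522ms @ 8 + 869.565ms (1)
8. 7826.087ms @ 9 + 869.565ms (1)
9. 8695.652ms @ 10 + 248.447ms (2/7)
10. 8944.099ms @ 72/7 + 248.447ms (2/7)
11. 9192.547ms @ 74/7 + 248.447ms (2/7)
12. 9440.994ms @ 76/7 + 248.447ms (2/7)
13. 9689.441ms @ 78/7 + 248.447ms (2/7)
14. 9937.888ms @ 80/7 + 248.447ms (2/7)
15. 10186.335ms @ 82/7 + 248.447ms (2/7)
16. 10434.783ms @ 12 + 496.894ms (4/7)
17. 10931.677ms @ 88/7 + 496.894ms (4/7)
18. 11428.571ms @ 92/7 + 496.894ms (4/7)
19. 11925.466ms @ 96/7 + 496.894ms (4/7)
20. 12422.36ms @ 100/7 + 496.894ms (4/7)
21. 12919.255ms @ 104/7 + 496.894ms (4/7)
22. 13416.149ms @ 108/7 + 496.894ms (4/7)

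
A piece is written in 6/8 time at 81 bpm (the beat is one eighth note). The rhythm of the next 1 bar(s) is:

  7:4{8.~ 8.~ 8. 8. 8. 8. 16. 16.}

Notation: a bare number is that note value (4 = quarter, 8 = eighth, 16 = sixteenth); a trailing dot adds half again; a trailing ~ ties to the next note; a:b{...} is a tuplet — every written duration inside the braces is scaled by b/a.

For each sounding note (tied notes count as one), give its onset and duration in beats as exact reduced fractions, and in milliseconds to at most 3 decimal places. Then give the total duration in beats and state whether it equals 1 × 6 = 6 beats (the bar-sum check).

1) 0.0ms=0b +1904.762ms=18/7b
2) 1904.762ms=18/7b +634.921ms=6/7b
3) 2539.683ms=24/7b +634.921ms=6/7b
4) 3174.603ms=30/7b +634.921ms=6/7b
5) 3809.524ms=36/7b +317.46ms=3/7b
6) 4126.984ms=39/7b +317.46ms=3/7b
Σ=6b of 6 (81bpm 6/8) — PASS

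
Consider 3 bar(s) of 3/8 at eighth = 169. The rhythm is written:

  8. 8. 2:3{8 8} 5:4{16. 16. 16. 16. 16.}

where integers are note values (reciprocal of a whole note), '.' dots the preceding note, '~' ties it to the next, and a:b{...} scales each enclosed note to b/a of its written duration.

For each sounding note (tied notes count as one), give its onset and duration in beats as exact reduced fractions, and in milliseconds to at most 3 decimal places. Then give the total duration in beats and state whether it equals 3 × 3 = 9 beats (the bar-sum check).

1) 0.0ms=0b +532.544ms=3/2b
2) 532.544ms=3/2b +532.544ms=3/2b
3) 1065.089ms=3b +532.544ms=3/2b
4) 1597.633ms=9/2b +532.544ms=3/2b
5) 2130.178ms=6b +213.018ms=3/5b
6) 2343.195ms=33/5b +213.018ms=3/5b
7) 2556.213ms=36/5b +213.018ms=3/5b
8) 2769.231ms=39/5b +213.018ms=3/5b
9) 2982.249ms=42/5b +213.018ms=3/5b
Σ=9b of 9 (169bpm 3/8) — PASS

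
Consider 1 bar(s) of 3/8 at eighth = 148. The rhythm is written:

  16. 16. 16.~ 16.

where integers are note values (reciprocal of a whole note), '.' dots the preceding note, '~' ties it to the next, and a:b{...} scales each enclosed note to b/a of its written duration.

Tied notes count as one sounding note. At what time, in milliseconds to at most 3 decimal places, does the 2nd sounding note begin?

note 2 onset = 3/4b = 304.054ms

1. 0.0ms @ 0 + 304.054ms (3/4)
2. 304.054ms @ 3/4 + 304.054ms (3/4)
3. 608.108ms @ 3/2 + 608.108ms (3/2)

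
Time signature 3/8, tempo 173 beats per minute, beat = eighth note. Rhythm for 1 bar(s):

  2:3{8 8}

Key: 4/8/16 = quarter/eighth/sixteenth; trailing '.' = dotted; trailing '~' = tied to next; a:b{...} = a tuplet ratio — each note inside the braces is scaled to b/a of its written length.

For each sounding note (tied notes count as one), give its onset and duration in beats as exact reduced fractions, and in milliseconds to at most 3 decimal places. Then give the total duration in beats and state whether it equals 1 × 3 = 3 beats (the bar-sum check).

1) 0.0ms=0b +520.231ms=3/2b
2) 520.231ms=3/2b +520.231ms=3/2b
Σ=3b of 3 (173bpm 3/8) — PASS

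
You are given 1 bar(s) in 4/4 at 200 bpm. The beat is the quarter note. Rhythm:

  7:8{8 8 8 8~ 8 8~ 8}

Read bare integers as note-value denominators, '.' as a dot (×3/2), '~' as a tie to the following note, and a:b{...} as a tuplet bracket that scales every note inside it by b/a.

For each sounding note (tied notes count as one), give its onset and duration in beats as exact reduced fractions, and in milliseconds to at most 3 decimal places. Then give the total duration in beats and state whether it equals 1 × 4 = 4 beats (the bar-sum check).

1) 0.0ms=0b +171.429ms=4/7b
2) 171.429ms=4/7b +171.429ms=4/7b
3) 342.857ms=8/7b +171.429ms=4/7b
4) 514.286ms=12/7b +342.857ms=8/7b
5) 857.143ms=20/7b +342.857ms=8/7b
Σ=4b of 4 (200bpm 4/4) — PASS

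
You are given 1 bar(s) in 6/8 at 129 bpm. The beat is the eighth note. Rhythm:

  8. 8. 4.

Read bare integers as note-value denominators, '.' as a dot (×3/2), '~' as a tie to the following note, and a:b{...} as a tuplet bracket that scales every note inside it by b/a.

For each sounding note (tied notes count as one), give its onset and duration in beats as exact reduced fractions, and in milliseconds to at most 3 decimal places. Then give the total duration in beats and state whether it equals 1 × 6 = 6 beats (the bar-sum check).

1) 0.0ms=0b +697.674ms=3/2b
2) 697.674ms=3/2b +697.674ms=3/2b
3) 1395.349ms=3b +1395.349ms=3b
Σ=6b of 6 (129bpm 6/8) — PASS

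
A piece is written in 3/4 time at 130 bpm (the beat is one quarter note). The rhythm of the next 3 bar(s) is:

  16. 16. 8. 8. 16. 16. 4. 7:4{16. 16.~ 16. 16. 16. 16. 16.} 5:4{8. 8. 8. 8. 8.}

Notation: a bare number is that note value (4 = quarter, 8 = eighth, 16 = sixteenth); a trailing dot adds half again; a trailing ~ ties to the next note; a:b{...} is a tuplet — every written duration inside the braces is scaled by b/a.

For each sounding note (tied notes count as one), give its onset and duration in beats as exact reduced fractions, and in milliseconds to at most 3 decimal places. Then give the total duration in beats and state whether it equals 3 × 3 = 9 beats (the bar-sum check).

1) 0.0ms=0b +173.077ms=3/8b
2) 173.077ms=3/8b +173.077ms=3/8b
3) 346.154ms=3/4b +346.154ms=3/4b
4) 692.308ms=3/2b +346.154ms=3/4b
5) 1038.462ms=9/4b +173.077ms=3/8b
6) 1211.538ms=21/8b +173.077ms=3/8b
7) 1384.615ms=3b +692.308ms=3/2b
8) 2076.923ms=9/2b +98.901ms=3/14b
9) 2175.824ms=33/7b +197.802ms=3/7b
10) 2373.626ms=36/7b +98.901ms=3/14b
11) 2472.527ms=75/14b +98.901ms=3/14b
12) 2571.429ms=39/7b +98.901ms=3/14b
13) 2670.33ms=81/14b +98.901ms=3/14b
14) 2769.231ms=6b +276.923ms=3/5b
15) 3046.154ms=33/5b +276.923ms=3/5b
16) 3323.077ms=36/5b +276.923ms=3/5b
17) 3600.0ms=39/5b +276.923ms=3/5b
18) 3876.923ms=42/5b +276.923ms=3/5b
Σ=9b of 9 (130bpm 3/4) — PASS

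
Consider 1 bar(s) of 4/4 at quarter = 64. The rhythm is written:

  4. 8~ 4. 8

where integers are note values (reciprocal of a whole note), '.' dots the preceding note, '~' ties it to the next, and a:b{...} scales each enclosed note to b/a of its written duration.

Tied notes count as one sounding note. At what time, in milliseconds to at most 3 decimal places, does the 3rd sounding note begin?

1. 0.0ms @ 0 + 1406.25ms (3/2)
2. 1406.25ms @ 3/2 + 1875.0ms (2)
3. 3281.25ms @ 7/2 + 468.75ms (1/2)

note 3 onset = 7/2b = 3281.25ms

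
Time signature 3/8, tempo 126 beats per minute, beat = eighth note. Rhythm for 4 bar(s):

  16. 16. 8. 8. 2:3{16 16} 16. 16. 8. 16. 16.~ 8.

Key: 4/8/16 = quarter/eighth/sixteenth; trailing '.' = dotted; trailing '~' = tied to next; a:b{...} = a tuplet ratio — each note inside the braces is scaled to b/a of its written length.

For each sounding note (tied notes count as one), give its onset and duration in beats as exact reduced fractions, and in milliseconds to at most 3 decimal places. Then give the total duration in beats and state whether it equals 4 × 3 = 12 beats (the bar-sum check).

1) 0.0ms=0b +357.143ms=3/4b
2) 357.143ms=3/4b +357.143ms=3/4b
3) 714.286ms=3/2b +714.286ms=3/2b
4) 1428.571ms=3b +714.286ms=3/2b
5) 2142.857ms=9/2b +357.143ms=3/4b
6) 2500.0ms=21/4b +357.143ms=3/4b
7) 2857.143ms=6b +357.143ms=3/4b
8) 3214.286ms=27/4b +357.143ms=3/4b
9) 3571.429ms=15/2b +714.286ms=3/2b
10) 4285.714ms=9b +357.143ms=3/4b
11) 4642.857ms=39/4b +1071.429ms=9/4b
Σ=12b of 12 (126bpm 3/8) — PASS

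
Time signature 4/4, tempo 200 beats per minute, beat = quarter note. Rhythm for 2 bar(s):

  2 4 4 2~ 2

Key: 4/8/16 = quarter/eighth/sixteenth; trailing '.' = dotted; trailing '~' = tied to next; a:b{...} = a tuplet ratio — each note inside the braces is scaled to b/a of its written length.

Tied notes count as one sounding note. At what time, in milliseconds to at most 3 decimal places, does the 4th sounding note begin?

note 4 onset = 4b = 1200.0ms

1. 0.0ms @ 0 + 600.0ms (2)
2. 600.0ms @ 2 + 300.0ms (1)
3. 900.0ms @ 3 + 300.0ms (1)
4. 1200.0ms @ 4 + 1200.0ms (4)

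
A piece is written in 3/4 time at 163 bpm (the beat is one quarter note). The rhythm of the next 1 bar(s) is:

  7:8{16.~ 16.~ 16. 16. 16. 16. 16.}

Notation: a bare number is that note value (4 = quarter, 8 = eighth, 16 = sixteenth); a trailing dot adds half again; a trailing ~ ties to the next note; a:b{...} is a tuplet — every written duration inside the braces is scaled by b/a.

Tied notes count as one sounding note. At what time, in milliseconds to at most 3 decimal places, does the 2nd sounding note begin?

note 2 onset = 9/7b = 473.269ms

1. 0.0ms @ 0 + 473.269ms (9/7)
2. 473.269ms @ 9/7 + 157.756ms (3/7)
3. 631.025ms @ 12/7 + 157.756ms (3/7)
4. 788.782ms @ 15/7 + 157.756ms (3/7)
5. 946.538ms @ 18/7 + 157.756ms (3/7)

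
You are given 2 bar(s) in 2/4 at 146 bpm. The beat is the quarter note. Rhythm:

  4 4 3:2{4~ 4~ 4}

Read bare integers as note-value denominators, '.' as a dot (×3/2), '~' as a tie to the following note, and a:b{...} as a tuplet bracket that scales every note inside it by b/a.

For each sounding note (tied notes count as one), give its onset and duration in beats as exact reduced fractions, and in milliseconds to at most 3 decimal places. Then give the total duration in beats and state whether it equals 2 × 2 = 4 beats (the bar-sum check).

1) 0.0ms=0b +410.959ms=1b
2) 410.959ms=1b +410.959ms=1b
3) 821.918ms=2b +821.918ms=2b
Σ=4b of 4 (146bpm 2/4) — PASS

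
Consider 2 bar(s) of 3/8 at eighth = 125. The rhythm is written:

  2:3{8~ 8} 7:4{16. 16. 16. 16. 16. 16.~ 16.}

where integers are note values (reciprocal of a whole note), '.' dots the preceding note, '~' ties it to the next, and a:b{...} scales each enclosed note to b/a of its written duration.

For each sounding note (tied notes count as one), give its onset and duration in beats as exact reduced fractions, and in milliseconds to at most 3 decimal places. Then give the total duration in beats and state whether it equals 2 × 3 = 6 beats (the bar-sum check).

1) 0.0ms=0b +1440.0ms=3b
2) 1440.0ms=3b +205.714ms=3/7b
3) 1645.714ms=24/7b +205.714ms=3/7b
4) 1851.429ms=27/7b +205.714ms=3/7b
5) 2057.143ms=30/7b +205.714ms=3/7b
6) 2262.857ms=33/7b +205.714ms=3/7b
7) 2468.571ms=36/7b +411.429ms=6/7b
Σ=6b of 6 (125bpm 3/8) — PASS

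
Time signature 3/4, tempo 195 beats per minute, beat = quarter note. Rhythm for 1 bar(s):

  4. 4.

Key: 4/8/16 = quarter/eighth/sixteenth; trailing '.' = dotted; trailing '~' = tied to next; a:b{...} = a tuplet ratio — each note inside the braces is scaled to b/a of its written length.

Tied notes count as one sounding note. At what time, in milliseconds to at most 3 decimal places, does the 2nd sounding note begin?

1. 0.0ms @ 0 + 461.538ms (3/2)
2. 461.538ms @ 3/2 + 461.538ms (3/2)

note 2 onset = 3/2b = 461.538ms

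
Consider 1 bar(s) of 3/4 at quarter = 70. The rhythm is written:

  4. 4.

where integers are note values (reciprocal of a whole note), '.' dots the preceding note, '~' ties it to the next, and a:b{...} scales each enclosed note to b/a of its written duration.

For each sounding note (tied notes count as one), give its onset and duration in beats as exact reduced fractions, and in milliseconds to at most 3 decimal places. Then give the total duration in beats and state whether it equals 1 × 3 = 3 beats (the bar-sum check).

1) 0.0ms=0b +1285.714ms=3/2b
2) 1285.714ms=3/2b +1285.714ms=3/2b
Σ=3b of 3 (70bpm 3/4) — PASS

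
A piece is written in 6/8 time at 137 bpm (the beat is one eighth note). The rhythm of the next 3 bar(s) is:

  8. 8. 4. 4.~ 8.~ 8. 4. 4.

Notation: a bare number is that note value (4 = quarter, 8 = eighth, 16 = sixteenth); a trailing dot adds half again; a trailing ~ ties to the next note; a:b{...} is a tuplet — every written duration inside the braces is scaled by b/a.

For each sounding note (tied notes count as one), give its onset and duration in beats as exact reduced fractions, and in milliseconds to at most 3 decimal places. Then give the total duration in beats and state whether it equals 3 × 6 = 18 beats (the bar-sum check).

1) 0.0ms=0b +656.934ms=3/2b
2) 656.934ms=3/2b +656.934ms=3/2b
3) 1313.869ms=3b +1313.869ms=3b
4) 2627.737ms=6b +2627.737ms=6b
5) 5255.474ms=12b +1313.869ms=3b
6) 6569.343ms=15b +1313.869ms=3b
Σ=18b of 18 (137bpm 6/8) — PASS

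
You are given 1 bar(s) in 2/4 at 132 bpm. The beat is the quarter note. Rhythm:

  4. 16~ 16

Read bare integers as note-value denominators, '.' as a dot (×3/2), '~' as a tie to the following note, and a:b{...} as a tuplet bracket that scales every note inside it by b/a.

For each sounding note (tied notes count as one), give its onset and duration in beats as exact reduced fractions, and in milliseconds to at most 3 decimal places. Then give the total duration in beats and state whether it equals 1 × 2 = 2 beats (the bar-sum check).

1) 0.0ms=0b +681.818ms=3/2b
2) 681.818ms=3/2b +227.273ms=1/2b
Σ=2b of 2 (132bpm 2/4) — PASS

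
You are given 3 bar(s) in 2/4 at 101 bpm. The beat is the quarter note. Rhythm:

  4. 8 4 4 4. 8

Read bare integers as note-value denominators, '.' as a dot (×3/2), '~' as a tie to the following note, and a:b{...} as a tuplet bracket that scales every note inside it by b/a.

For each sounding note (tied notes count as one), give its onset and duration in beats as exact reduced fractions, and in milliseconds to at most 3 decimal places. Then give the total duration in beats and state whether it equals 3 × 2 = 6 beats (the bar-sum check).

1) 0.0ms=0b +891.089ms=3/2b
2) 891.089ms=3/2b +297.03ms=1/2b
3) 1188.119ms=2b +594.059ms=1b
4) 1782.178ms=3b +594.059ms=1b
5) 2376.238ms=4b +891.089ms=3/2b
6) 3267.327ms=11/2b +297.03ms=1/2b
Σ=6b of 6 (101bpm 2/4) — PASS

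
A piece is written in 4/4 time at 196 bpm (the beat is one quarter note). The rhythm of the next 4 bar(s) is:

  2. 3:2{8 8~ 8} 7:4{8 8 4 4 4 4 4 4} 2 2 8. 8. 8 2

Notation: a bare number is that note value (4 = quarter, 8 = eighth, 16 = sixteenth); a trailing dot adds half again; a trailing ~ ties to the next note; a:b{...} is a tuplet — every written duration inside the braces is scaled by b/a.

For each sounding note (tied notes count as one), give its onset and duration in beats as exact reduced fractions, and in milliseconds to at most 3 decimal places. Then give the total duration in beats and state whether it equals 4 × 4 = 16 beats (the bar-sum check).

1) 0.0ms=0b +918.367ms=3b
2) 918.367ms=3b +102.041ms=1/3b
3) 1020.408ms=10/3b +204.082ms=2/3b
4) 1224.49ms=4b +87.464ms=2/7b
5) 1311.953ms=30/7b +87.464ms=2/7b
6) 1399.417ms=32/7b +174.927ms=4/7b
7) 1574.344ms=36/7b +174.927ms=4/7b
8) 1749.271ms=40/7b +174.927ms=4/7b
9) 1924.198ms=44/7b +174.927ms=4/7b
10) 2099.125ms=48/7b +174.927ms=4/7b
11) 2274.052ms=52/7b +174.927ms=4/7b
12) 2448.98ms=8b +612.245ms=2b
13) 3061.224ms=10b +612.245ms=2b
14) 3673.469ms=12b +229.592ms=3/4b
15) 3903.061ms=51/4b +229.592ms=3/4b
16) 4132.653ms=27/2b +153.061ms=1/2b
17) 4285.714ms=14b +612.245ms=2b
Σ=16b of 16 (196bpm 4/4) — PASS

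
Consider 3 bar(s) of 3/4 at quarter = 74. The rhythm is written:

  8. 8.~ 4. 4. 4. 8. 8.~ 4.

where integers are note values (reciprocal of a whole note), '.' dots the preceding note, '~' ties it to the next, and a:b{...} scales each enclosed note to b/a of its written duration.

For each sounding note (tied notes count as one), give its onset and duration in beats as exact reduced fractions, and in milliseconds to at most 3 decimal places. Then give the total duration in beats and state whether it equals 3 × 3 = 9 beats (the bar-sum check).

1) 0.0ms=0b +608.108ms=3/4b
2) 608.108ms=3/4b +1824.324ms=9/4b
3) 2432.432ms=3b +1216.216ms=3/2b
4) 3648.649ms=9/2b +1216.216ms=3/2b
5) 4864.865ms=6b +608.108ms=3/4b
6) 5472.973ms=27/4b +1824.324ms=9/4b
Σ=9b of 9 (74bpm 3/4) — PASS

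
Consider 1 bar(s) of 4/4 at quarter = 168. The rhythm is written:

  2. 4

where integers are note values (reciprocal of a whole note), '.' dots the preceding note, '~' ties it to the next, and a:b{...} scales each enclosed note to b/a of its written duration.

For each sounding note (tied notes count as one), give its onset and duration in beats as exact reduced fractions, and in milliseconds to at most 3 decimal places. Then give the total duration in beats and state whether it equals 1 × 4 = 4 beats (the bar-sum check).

1) 0.0ms=0b +1071.429ms=3b
2) 1071.429ms=3b +357.143ms=1b
Σ=4b of 4 (168bpm 4/4) — PASS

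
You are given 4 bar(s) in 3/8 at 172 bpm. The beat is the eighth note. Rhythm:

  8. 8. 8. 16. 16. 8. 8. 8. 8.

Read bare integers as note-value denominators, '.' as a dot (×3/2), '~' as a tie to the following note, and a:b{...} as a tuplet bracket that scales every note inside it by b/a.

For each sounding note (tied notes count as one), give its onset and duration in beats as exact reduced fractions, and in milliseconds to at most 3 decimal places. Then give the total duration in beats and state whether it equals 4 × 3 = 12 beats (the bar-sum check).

1) 0.0ms=0b +523.256ms=3/2b
2) 523.256ms=3/2b +523.256ms=3/2b
3) 1046.512ms=3b +523.256ms=3/2b
4) 1569.767ms=9/2b +261.628ms=3/4b
5) 1831.395ms=21/4b +261.628ms=3/4b
6) 2093.023ms=6b +523.256ms=3/2b
7) 2616.279ms=15/2b +523.256ms=3/2b
8) 3139.535ms=9b +523.256ms=3/2b
9) 3662.791ms=21/2b +523.256ms=3/2b
Σ=12b of 12 (172bpm 3/8) — PASS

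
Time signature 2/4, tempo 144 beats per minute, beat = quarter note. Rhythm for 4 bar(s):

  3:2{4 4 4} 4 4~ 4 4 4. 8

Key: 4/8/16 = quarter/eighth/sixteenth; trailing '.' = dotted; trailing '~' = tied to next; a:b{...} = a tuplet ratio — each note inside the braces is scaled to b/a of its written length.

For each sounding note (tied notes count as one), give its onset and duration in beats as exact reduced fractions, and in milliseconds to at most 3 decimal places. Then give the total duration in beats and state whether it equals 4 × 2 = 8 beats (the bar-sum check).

1) 0.0ms=0b +277.778ms=2/3b
2) 277.778ms=2/3b +277.778ms=2/3b
3) 555.556ms=4/3b +277.778ms=2/3b
4) 833.333ms=2b +416.667ms=1b
5) 1250.0ms=3b +833.333ms=2b
6) 2083.333ms=5b +416.667ms=1b
7) 2500.0ms=6b +625.0ms=3/2b
8) 3125.0ms=15/2b +208.333ms=1/2b
Σ=8b of 8 (144bpm 2/4) — PASS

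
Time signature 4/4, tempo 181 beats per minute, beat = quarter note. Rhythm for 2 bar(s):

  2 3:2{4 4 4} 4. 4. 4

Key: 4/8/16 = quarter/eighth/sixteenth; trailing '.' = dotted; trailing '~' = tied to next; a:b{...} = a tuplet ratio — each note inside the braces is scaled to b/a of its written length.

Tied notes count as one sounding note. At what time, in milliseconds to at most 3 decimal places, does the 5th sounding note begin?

note 5 onset = 4b = 1325.967ms

1. 0.0ms @ 0 + 662.983ms (2)
2. 662.983ms @ 2 + 220.994ms (2/3)
3. 883.978ms @ 8/3 + 220.994ms (2/3)
4. 1104.972ms @ 10/3 + 220.994ms (2/3)
5. 1325.967ms @ 4 + 497.238ms (3/2)
6. 1823.204ms @ 11/2 + 497.238ms (3/2)
7. 2320.442ms @ 7 + 331.492ms (1)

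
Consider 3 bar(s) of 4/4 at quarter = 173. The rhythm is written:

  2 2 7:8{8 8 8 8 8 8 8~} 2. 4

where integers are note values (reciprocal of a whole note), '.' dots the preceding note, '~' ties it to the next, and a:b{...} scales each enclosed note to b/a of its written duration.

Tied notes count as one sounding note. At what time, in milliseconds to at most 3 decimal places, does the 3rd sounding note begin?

note 3 onset = 4b = 1387.283ms

1. 0.0ms @ 0 + 693.642ms (2)
2. 693.642ms @ 2 + 693.642ms (2)
3. 1387.283ms @ 4 + 198.183ms (4/7)
4. 1585.467ms @ 32/7 + 198.183ms (4/7)
5. 1783.65ms @ 36/7 + 198.183ms (4/7)
6. 1981.833ms @ 40/7 + 198.183ms (4/7)
7. 2180.017ms @ 44/7 + 198.183ms (4/7)
8. 2378.2ms @ 48/7 + 198.183ms (4/7)
9. 2576.383ms @ 52/7 + 1238.646ms (25/7)
10. 3815.029ms @ 11 + 346.821ms (1)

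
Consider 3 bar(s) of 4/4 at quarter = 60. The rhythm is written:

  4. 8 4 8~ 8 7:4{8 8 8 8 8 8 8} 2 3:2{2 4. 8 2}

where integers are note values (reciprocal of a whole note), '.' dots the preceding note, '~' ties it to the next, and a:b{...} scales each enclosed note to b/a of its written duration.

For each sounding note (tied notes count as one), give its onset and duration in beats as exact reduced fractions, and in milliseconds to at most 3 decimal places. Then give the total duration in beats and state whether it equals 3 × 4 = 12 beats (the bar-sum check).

1) 0.0ms=0b +1500.0ms=3/2b
2) 1500.0ms=3/2b +500.0ms=1/2b
3) 2000.0ms=2b +1000.0ms=1b
4) 3000.0ms=3b +1000.0ms=1b
5) 4000.0ms=4b +285.714ms=2/7b
6) 4285.714ms=30/7b +285.714ms=2/7b
7) 4571.429ms=32/7b +285.714ms=2/7b
8) 4857.143ms=34/7b +285.714ms=2/7b
9) 5142.857ms=36/7b +285.714ms=2/7b
10) 5428.571ms=38/7b +285.714ms=2/7b
11) 5714.286ms=40/7b +285.714ms=2/7b
12) 6000.0ms=6b +2000.0ms=2b
13) 8000.0ms=8b +1333.333ms=4/3b
14) 9333.333ms=28/3b +1000.0ms=1b
15) 10333.333ms=31/3b +333.333ms=1/3b
16) 10666.667ms=32/3b +1333.333ms=4/3b
Σ=12b of 12 (60bpm 4/4) — PASS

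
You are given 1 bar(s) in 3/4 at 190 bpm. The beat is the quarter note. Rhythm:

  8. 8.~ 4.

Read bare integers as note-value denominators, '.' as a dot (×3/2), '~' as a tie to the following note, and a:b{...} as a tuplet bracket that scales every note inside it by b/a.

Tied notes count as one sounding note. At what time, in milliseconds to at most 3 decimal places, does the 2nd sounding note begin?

note 2 onset = 3/4b = 236.842ms

1. 0.0ms @ 0 + 236.842ms (3/4)
2. 236.842ms @ 3/4 + 710.526ms (9/4)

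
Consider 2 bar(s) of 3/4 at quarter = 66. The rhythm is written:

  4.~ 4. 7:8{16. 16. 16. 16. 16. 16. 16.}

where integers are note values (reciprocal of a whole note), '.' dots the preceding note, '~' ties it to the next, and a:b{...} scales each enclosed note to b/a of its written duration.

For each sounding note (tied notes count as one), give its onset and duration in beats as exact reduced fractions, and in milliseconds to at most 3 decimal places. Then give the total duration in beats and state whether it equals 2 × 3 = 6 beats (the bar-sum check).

1) 0.0ms=0b +2727.273ms=3b
2) 2727.273ms=3b +389.61ms=3/7b
3) 3116.883ms=24/7b +389.61ms=3/7b
4) 3506.494ms=27/7b +389.61ms=3/7b
5) 3896.104ms=30/7b +389.61ms=3/7b
6) 4285.714ms=33/7b +389.61ms=3/7b
7) 4675.325ms=36/7b +389.61ms=3/7b
8) 5064.935ms=39/7b +389.61ms=3/7b
Σ=6b of 6 (66bpm 3/4) — PASS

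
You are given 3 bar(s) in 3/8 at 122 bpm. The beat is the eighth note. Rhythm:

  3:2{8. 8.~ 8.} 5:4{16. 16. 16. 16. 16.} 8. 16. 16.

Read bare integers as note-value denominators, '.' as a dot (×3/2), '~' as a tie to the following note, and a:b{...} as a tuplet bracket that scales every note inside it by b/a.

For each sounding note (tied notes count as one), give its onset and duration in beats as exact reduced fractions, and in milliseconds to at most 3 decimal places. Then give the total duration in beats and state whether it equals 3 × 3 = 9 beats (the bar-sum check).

1) 0.0ms=0b +491.803ms=1b
2) 491.803ms=1b +983.607ms=2b
3) 1475.41ms=3b +295.082ms=3/5b
4) 1770.492ms=18/5b +295.082ms=3/5b
5) 2065.574ms=21/5b +295.082ms=3/5b
6) 2360.656ms=24/5b +295.082ms=3/5b
7) 2655.738ms=27/5b +295.082ms=3/5b
8) 2950.82ms=6b +737.705ms=3/2b
9) 3688.525ms=15/2b +368.852ms=3/4b
10) 4057.377ms=33/4b +368.852ms=3/4b
Σ=9b of 9 (122bpm 3/8) — PASS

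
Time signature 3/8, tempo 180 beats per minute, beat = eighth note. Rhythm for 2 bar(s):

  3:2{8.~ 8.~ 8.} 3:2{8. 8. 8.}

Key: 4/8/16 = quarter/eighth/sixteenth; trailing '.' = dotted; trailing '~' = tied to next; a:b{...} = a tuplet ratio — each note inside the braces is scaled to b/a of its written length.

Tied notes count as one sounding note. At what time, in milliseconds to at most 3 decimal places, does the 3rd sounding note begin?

1. 0.0ms @ 0 + 1000.0ms (3)
2. 1000.0ms @ 3 + 333.333ms (1)
3. 1333.333ms @ 4 + 333.333ms (1)
4. 1666.667ms @ 5 + 333.333ms (1)

note 3 onset = 4b = 1333.333ms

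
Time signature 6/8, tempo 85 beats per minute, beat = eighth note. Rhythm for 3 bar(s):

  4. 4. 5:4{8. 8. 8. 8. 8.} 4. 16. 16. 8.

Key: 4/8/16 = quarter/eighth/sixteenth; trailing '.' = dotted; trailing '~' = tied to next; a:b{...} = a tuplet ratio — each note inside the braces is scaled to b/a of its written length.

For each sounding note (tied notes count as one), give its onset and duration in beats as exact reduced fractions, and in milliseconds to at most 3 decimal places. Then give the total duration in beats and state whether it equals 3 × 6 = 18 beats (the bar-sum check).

1) 0.0ms=0b +2117.647ms=3b
2) 2117.647ms=3b +2117.647ms=3b
3) 4235.294ms=6b +847.059ms=6/5b
4) 5082.353ms=36/5b +847.059ms=6/5b
5) 5929.412ms=42/5b +847.059ms=6/5b
6) 6776.471ms=48/5b +847.059ms=6/5b
7) 7623.529ms=54/5b +847.059ms=6/5b
8) 8470.588ms=12b +2117.647ms=3b
9) 10588.235ms=15b +529.412ms=3/4b
10) 11117.647ms=63/4b +529.412ms=3/4b
11) 11647.059ms=33/2b +1058.824ms=3/2b
Σ=18b of 18 (85bpm 6/8) — PASS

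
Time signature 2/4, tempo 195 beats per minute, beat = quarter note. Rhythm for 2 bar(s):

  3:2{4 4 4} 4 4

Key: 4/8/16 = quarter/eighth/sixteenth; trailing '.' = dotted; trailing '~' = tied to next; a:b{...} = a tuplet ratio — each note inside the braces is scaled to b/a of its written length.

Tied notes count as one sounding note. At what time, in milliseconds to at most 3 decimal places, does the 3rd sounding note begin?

note 3 onset = 4/3b = 410.256ms

1. 0.0ms @ 0 + 205.128ms (2/3)
2. 205.128ms @ 2/3 + 205.128ms (2/3)
3. 410.256ms @ 4/3 + 205.128ms (2/3)
4. 615.385ms @ 2 + 307.692ms (1)
5. 923.077ms @ 3 + 307.692ms (1)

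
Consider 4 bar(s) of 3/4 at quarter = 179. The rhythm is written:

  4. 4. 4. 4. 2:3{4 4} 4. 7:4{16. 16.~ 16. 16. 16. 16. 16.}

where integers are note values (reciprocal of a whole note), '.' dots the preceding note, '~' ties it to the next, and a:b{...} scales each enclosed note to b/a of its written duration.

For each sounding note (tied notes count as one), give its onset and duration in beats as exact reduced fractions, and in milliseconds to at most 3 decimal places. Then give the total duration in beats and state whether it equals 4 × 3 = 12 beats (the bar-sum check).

1) 0.0ms=0b +502.793ms=3/2b
2) 502.793ms=3/2b +502.793ms=3/2b
3) 1005.587ms=3b +502.793ms=3/2b
4) 1508.38ms=9/2b +502.793ms=3/2b
5) 2011.173ms=6b +502.793ms=3/2b
6) 2513.966ms=15/2b +502.793ms=3/2b
7) 3016.76ms=9b +502.793ms=3/2b
8) 3519.553ms=21/2b +71.828ms=3/14b
9) 3591.381ms=75/7b +143.655ms=3/7b
10) 3735.036ms=78/7b +71.828ms=3/14b
11) 3806.864ms=159/14b +71.828ms=3/14b
12) 3878.691ms=81/7b +71.828ms=3/14b
13) 3950.519ms=165/14b +71.828ms=3/14b
Σ=12b of 12 (179bpm 3/4) — PASS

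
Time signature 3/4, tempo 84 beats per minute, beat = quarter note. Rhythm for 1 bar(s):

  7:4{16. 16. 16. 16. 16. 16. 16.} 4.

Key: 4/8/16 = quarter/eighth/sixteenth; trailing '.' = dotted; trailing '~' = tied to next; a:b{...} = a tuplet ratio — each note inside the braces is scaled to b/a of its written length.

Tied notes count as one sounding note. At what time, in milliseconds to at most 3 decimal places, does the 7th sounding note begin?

note 7 onset = 9/7b = 918.367ms

1. 0.0ms @ 0 + 153.061ms (3/14)
2. 153.061ms @ 3/14 + 153.061ms (3/14)
3. 306.122ms @ 3/7 + 153.061ms (3/14)
4. 459.184ms @ 9/14 + 153.061ms (3/14)
5. 612.245ms @ 6/7 + 153.061ms (3/14)
6. 765.306ms @ 15/14 + 153.061ms (3/14)
7. 918.367ms @ 9/7 + 153.061ms (3/14)
8. 1071.429ms @ 3/2 + 1071.429ms (3/2)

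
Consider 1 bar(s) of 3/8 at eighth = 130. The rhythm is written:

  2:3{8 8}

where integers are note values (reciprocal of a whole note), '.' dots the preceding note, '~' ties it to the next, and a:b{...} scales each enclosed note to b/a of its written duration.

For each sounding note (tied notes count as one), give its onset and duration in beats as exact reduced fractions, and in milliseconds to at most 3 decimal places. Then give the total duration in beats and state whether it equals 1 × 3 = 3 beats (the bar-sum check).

1) 0.0ms=0b +692.308ms=3/2b
2) 692.308ms=3/2b +692.308ms=3/2b
Σ=3b of 3 (130bpm 3/8) — PASS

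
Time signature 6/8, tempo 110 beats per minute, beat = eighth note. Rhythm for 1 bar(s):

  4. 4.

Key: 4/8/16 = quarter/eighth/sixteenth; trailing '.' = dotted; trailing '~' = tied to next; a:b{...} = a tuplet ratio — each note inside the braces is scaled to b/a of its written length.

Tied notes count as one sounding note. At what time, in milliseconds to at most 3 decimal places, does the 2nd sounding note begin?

1. 0.0ms @ 0 + 1636.364ms (3)
2. 1636.364ms @ 3 + 1636.364ms (3)

note 2 onset = 3b = 1636.364ms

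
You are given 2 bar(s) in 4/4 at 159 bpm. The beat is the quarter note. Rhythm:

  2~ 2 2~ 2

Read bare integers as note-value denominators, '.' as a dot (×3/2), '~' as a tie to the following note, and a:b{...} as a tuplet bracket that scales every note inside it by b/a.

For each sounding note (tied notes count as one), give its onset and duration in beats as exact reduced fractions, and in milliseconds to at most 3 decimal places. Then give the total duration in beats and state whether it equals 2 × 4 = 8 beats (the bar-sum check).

1) 0.0ms=0b +1509.434ms=4b
2) 1509.434ms=4b +1509.434ms=4b
Σ=8b of 8 (159bpm 4/4) — PASS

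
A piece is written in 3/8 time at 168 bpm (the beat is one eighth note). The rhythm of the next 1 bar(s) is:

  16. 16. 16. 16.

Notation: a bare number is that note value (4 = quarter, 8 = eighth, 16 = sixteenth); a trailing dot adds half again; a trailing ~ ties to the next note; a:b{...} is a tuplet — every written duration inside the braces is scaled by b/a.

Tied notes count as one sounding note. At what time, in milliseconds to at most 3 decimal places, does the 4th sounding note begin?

1. 0.0ms @ 0 + 267.857ms (3/4)
2. 267.857ms @ 3/4 + 267.857ms (3/4)
3. 535.714ms @ 3/2 + 267.857ms (3/4)
4. 803.571ms @ 9/4 + 267.857ms (3/4)

note 4 onset = 9/4b = 803.571ms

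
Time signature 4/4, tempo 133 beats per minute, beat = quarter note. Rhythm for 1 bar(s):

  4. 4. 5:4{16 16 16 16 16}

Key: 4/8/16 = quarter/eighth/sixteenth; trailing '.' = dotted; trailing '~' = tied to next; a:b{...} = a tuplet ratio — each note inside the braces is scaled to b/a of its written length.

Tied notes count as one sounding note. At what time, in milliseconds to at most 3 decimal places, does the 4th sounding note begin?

1. 0.0ms @ 0 + 676.692ms (3/2)
2. 676.692ms @ 3/2 + 676.692ms (3/2)
3. 1353.383ms @ 3 + 90.226ms (1/5)
4. 1443.609ms @ 16/5 + 90.226ms (1/5)
5. 1533.835ms @ 17/5 + 90.226ms (1/5)
6. 1624.06ms @ 18/5 + 90.226ms (1/5)
7. 1714.286ms @ 19/5 + 90.226ms (1/5)

note 4 onset = 16/5b = 1443.609ms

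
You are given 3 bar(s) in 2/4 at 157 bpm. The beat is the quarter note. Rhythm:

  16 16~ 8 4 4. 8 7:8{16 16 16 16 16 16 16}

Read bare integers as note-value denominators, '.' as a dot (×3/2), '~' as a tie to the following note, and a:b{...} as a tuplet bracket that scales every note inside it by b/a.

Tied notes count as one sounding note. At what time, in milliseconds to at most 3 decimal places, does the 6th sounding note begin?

note 6 onset = 4b = 1528.662ms

1. 0.0ms @ 0 + 95.541ms (1/4)
2. 95.541ms @ 1/4 + 286.624ms (3/4)
3. 382.166ms @ 1 + 382.166ms (1)
4. 764.331ms @ 2 + 573.248ms (3/2)
5. 1337.58ms @ 7/2 + 191.083ms (1/2)
6. 1528.662ms @ 4 + 109.19ms (2/7)
7. 1637.853ms @ 30/7 + 109.19ms (2/7)
8. 1747.043ms @ 32/7 + 109.19ms (2/7)
9. 1856.233ms @ 34/7 + 109.19ms (2/7)
10. 1965.423ms @ 36/7 + 109.19ms (2/7)
11. 2074.613ms @ 38/7 + 109.19ms (2/7)
12. 2183.803ms @ 40/7 + 109.19ms (2/7)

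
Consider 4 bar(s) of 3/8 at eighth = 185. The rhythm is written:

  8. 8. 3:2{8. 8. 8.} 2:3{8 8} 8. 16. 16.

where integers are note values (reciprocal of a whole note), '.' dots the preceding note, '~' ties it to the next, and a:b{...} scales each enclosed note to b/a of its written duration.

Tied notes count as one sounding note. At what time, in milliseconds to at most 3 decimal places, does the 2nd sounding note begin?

1. 0.0ms @ 0 + 486.486ms (3/2)
2. 486.486ms @ 3/2 + 486.486ms (3/2)
3. 972.973ms @ 3 + 324.324ms (1)
4. 1297.297ms @ 4 + 324.324ms (1)
5. 1621.622ms @ 5 + 324.324ms (1)
6. 1945.946ms @ 6 + 486.486ms (3/2)
7. 2432.432ms @ 15/2 + 486.486ms (3/2)
8. 2918.919ms @ 9 + 486.486ms (3/2)
9. 3405.405ms @ 21/2 + 243.243ms (3/4)
10. 3648.649ms @ 45/4 + 243.243ms (3/4)

note 2 onset = 3/2b = 486.486ms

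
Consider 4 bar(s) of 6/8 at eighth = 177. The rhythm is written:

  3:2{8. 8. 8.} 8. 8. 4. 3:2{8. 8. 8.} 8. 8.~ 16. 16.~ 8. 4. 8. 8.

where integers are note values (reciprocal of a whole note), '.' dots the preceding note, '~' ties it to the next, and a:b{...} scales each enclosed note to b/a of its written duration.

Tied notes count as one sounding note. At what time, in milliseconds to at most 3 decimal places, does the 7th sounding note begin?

note 7 onset = 9b = 3050.847ms

1. 0.0ms @ 0 + 338.983ms (1)
2. 338.983ms @ 1 + 338.983ms (1)
3. 677.966ms @ 2 + 338.983ms (1)
4. 1016.949ms @ 3 + 508.475ms (3/2)
5. 1525.424ms @ 9/2 + 508.475ms (3/2)
6. 2033.898ms @ 6 + 1016.949ms (3)
7. 3050.847ms @ 9 + 338.983ms (1)
8. 3389.831ms @ 10 + 338.983ms (1)
9. 3728.814ms @ 11 + 338.983ms (1)
10. 4067.797ms @ 12 + 508.475ms (3/2)
11. 4576.271ms @ 27/2 + 762.712ms (9/4)
12. 5338.983ms @ 63/4 + 762.712ms (9/4)
13. 6101.695ms @ 18 + 1016.949ms (3)
14. 7118.644ms @ 21 + 508.475ms (3/2)
15. 7627.119ms @ 45/2 + 508.475ms (3/2)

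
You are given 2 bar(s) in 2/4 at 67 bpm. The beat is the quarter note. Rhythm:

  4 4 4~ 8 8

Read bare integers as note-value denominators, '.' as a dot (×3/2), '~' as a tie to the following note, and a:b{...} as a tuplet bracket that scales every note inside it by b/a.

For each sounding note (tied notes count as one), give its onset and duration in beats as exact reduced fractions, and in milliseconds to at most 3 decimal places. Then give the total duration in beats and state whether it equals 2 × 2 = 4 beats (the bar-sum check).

1) 0.0ms=0b +895.522ms=1b
2) 895.522ms=1b +895.522ms=1b
3) 1791.045ms=2b +1343.284ms=3/2b
4) 3134.328ms=7/2b +447.761ms=1/2b
Σ=4b of 4 (67bpm 2/4) — PASS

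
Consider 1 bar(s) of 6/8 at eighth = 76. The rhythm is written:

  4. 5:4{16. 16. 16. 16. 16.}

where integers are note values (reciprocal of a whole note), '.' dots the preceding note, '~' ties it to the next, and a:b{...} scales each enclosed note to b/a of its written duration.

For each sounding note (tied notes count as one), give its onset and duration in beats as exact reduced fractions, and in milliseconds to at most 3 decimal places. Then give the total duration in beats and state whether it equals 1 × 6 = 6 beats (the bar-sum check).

1) 0.0ms=0b +2368.421ms=3b
2) 2368.421ms=3b +473.684ms=3/5b
3) 2842.105ms=18/5b +473.684ms=3/5b
4) 3315.789ms=21/5b +473.684ms=3/5b
5) 3789.474ms=24/5b +473.684ms=3/5b
6) 4263.158ms=27/5b +473.684ms=3/5b
Σ=6b of 6 (76bpm 6/8) — PASS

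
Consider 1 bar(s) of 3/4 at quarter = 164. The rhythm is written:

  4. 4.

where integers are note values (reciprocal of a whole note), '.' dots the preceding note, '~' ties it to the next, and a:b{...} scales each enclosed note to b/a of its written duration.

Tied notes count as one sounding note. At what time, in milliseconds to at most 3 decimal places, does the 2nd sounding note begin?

note 2 onset = 3/2b = 548.78ms

1. 0.0ms @ 0 + 548.78ms (3/2)
2. 548.78ms @ 3/2 + 548.78ms (3/2)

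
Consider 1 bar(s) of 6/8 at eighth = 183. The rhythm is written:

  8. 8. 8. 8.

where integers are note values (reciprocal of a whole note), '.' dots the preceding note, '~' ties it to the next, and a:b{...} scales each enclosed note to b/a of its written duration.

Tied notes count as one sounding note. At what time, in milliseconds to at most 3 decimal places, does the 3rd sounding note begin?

note 3 onset = 3b = 983.607ms

1. 0.0ms @ 0 + 491.803ms (3/2)
2. 491.803ms @ 3/2 + 491.803ms (3/2)
3. 983.607ms @ 3 + 491.803ms (3/2)
4. 1475.41ms @ 9/2 + 491.803ms (3/2)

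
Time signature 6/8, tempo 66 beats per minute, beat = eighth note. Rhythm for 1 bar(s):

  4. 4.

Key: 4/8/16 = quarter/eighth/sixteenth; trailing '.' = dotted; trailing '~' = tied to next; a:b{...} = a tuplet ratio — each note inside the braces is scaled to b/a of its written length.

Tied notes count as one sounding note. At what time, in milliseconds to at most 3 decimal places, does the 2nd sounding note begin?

note 2 onset = 3b = 2727.273ms

1. 0.0ms @ 0 + 2727.273ms (3)
2. 2727.273ms @ 3 + 2727.273ms (3)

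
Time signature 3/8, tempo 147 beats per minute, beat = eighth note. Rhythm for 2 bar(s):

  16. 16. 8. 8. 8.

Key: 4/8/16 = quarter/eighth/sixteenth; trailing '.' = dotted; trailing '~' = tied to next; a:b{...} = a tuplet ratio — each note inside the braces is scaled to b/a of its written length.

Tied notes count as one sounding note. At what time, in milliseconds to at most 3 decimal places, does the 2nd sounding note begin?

note 2 onset = 3/4b = 306.122ms

1. 0.0ms @ 0 + 306.122ms (3/4)
2. 306.122ms @ 3/4 + 306.122ms (3/4)
3. 612.245ms @ 3/2 + 612.245ms (3/2)
4. 1224.49ms @ 3 + 612.245ms (3/2)
5. 1836.735ms @ 9/2 + 612.245ms (3/2)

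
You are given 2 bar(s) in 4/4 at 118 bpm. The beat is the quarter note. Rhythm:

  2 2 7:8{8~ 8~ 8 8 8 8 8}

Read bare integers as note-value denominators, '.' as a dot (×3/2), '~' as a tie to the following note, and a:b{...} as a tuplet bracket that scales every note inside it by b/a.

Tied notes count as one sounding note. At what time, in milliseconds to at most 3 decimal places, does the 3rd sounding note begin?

note 3 onset = 4b = 2033.898ms

1. 0.0ms @ 0 + 1016.949ms (2)
2. 1016.949ms @ 2 + 1016.949ms (2)
3. 2033.898ms @ 4 + 871.671ms (12/7)
4. 2905.569ms @ 40/7 + 290.557ms (4/7)
5. 3196.126ms @ 44/7 + 290.557ms (4/7)
6. 3486.683ms @ 48/7 + 290.557ms (4/7)
7. 3777.24ms @ 52/7 + 290.557ms (4/7)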